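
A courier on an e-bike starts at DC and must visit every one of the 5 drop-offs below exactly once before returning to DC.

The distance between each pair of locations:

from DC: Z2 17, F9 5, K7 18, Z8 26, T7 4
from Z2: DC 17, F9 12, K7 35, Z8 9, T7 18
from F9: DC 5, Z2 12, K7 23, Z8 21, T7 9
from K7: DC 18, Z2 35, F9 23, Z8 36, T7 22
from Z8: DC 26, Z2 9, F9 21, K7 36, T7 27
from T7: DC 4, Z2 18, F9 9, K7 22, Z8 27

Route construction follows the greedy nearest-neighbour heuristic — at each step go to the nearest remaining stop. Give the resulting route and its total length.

Nearest-neighbour total = 88; route DC → T7 → F9 → Z2 → Z8 → K7 → DC.

DC → [T7:4 / F9:5 / Z2:17 / K7:18 / Z8:26] → T7 (4)
T7 → [F9:9 / Z2:18 / K7:22 / Z8:27] → F9 (9)
F9 → [Z2:12 / Z8:21 / K7:23] → Z2 (12)
Z2 → [Z8:9 / K7:35] → Z8 (9)
Z8 → [K7:36] → K7 (36)
Return K7→DC: 18.
Total = 4 + 9 + 12 + 9 + 36 + 18 = 88.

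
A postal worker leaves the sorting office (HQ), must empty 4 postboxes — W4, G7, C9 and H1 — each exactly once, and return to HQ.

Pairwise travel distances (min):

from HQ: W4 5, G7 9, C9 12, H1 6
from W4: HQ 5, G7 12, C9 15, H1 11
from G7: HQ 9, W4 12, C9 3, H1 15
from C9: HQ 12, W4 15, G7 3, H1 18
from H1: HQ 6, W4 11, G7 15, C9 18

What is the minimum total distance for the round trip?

Minimum total distance: 44 min.

HQ→W4→G7→C9→H1→HQ: 5+12+3+18+6 = 44
HQ→W4→G7→H1→C9→HQ: 5+12+15+18+12 = 62
HQ→W4→C9→G7→H1→HQ: 5+15+3+15+6 = 44
HQ→W4→C9→H1→G7→HQ: 5+15+18+15+9 = 62
HQ→W4→H1→G7→C9→HQ: 5+11+15+3+12 = 46
HQ→W4→H1→C9→G7→HQ: 5+11+18+3+9 = 46
HQ→G7→W4→C9→H1→HQ: 9+12+15+18+6 = 60
HQ→G7→W4→H1→C9→HQ: 9+12+11+18+12 = 62
HQ→G7→C9→W4→H1→HQ: 9+3+15+11+6 = 44
HQ→G7→H1→W4→C9→HQ: 9+15+11+15+12 = 62
HQ→C9→W4→G7→H1→HQ: 12+15+12+15+6 = 60
HQ→C9→G7→W4→H1→HQ: 12+3+12+11+6 = 44
The minimum is 44.
One optimal route: HQ → W4 → G7 → C9 → H1 → HQ (or its reverse).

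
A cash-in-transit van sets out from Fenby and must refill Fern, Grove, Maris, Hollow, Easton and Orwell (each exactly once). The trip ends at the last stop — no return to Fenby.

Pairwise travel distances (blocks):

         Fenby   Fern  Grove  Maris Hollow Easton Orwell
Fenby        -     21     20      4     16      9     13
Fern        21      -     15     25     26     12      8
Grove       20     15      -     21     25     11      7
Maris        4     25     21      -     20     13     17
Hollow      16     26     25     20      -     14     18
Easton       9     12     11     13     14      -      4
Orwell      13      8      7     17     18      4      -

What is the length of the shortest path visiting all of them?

There are 6! = 720 possible orderings.
Fenby → Fern → Grove → Maris → Hollow → Easton → Orwell: 21+15+21+20+14+4 = 95
Fenby → Fern → Grove → Maris → Hollow → Orwell → Easton: 21+15+21+20+18+4 = 99
Fenby → Fern → Grove → Maris → Easton → Hollow → Orwell: 21+15+21+13+14+18 = 102
Fenby → Fern → Grove → Maris → Easton → Orwell → Hollow: 21+15+21+13+4+18 = 92
Fenby → Fern → Grove → Maris → Orwell → Hollow → Easton: 21+15+21+17+18+14 = 106
Fenby → Fern → Grove → Maris → Orwell → Easton → Hollow: 21+15+21+17+4+14 = 92
Fenby → Fern → Grove → Hollow → Maris → Easton → Orwell: 21+15+25+20+13+4 = 98
Fenby → Fern → Grove → Hollow → Maris → Orwell → Easton: 21+15+25+20+17+4 = 102
… (712 more)
Fenby → Maris → Hollow → Easton → Grove → Orwell → Fern: 4+20+14+11+7+8 = 64  ← best
The minimum is 64.
One shortest path: Fenby → Maris → Hollow → Easton → Grove → Orwell → Fern.

Minimum one-way distance = 64 blocks.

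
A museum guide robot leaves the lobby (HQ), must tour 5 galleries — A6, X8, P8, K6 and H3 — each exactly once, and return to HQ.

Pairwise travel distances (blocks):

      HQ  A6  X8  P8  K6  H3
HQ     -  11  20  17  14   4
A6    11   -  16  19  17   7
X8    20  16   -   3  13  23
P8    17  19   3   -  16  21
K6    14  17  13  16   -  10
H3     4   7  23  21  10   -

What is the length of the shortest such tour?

Minimum total distance: 60 blocks.

With 5 stops there are 5!/2 = 60 distinct round trips (a route and its reverse cost the same).
HQ - A6 - X8 - P8 - K6 - H3 - HQ: 11+16+3+16+10+4 = 60
HQ - A6 - X8 - P8 - H3 - K6 - HQ: 11+16+3+21+10+14 = 75
HQ - A6 - X8 - K6 - P8 - H3 - HQ: 11+16+13+16+21+4 = 81
HQ - A6 - X8 - K6 - H3 - P8 - HQ: 11+16+13+10+21+17 = 88
HQ - A6 - X8 - H3 - P8 - K6 - HQ: 11+16+23+21+16+14 = 101
HQ - A6 - X8 - H3 - K6 - P8 - HQ: 11+16+23+10+16+17 = 93
HQ - A6 - P8 - X8 - K6 - H3 - HQ: 11+19+3+13+10+4 = 60
HQ - A6 - P8 - X8 - H3 - K6 - HQ: 11+19+3+23+10+14 = 80
HQ - A6 - P8 - K6 - X8 - H3 - HQ: 11+19+16+13+23+4 = 86
HQ - A6 - P8 - K6 - H3 - X8 - HQ: 11+19+16+10+23+20 = 99
HQ - A6 - P8 - H3 - X8 - K6 - HQ: 11+19+21+23+13+14 = 101
HQ - A6 - P8 - H3 - K6 - X8 - HQ: 11+19+21+10+13+20 = 94
HQ - A6 - K6 - X8 - P8 - H3 - HQ: 11+17+13+3+21+4 = 69
HQ - A6 - K6 - X8 - H3 - P8 - HQ: 11+17+13+23+21+17 = 102
… (46 more)
The minimum is 60.
One optimal route: HQ → A6 → X8 → P8 → K6 → H3 → HQ (or its reverse).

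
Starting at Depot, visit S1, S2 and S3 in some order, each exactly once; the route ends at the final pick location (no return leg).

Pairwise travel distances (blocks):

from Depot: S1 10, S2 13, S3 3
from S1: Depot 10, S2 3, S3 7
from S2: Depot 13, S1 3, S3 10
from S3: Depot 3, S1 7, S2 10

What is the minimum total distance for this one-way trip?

There are 3! = 6 possible orderings.
Depot - S1 - S2 - S3: 10+3+10 = 23
Depot - S1 - S3 - S2: 10+7+10 = 27
Depot - S2 - S1 - S3: 13+3+7 = 23
Depot - S2 - S3 - S1: 13+10+7 = 30
Depot - S3 - S1 - S2: 3+7+3 = 13
Depot - S3 - S2 - S1: 3+10+3 = 16
The minimum is 13.
One shortest path: Depot → S3 → S1 → S2.

13 blocks — the minimum one-way total.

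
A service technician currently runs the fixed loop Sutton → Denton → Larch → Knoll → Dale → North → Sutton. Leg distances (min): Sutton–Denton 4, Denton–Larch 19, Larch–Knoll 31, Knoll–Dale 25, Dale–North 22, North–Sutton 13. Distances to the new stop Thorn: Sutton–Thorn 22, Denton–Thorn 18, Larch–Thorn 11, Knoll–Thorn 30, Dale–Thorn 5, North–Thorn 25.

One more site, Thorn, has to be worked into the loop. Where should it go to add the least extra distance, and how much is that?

Insertion cost between consecutive stops i–j is d(i,Thorn) + d(Thorn,j) − d(i,j):
  between Sutton and Denton: 22 + 18 − 4 = 36
  between Denton and Larch: 18 + 11 − 19 = 10
  between Larch and Knoll: 11 + 30 − 31 = 10
  between Knoll and Dale: 30 + 5 − 25 = 10
  between Dale and North: 5 + 25 − 22 = 8
  between North and Sutton: 25 + 22 − 13 = 34
Cheapest insertion is between Dale and North, adding 8.
New total = 114 + 8 = 122.

Adding 8 min by placing Thorn on the Dale–North leg.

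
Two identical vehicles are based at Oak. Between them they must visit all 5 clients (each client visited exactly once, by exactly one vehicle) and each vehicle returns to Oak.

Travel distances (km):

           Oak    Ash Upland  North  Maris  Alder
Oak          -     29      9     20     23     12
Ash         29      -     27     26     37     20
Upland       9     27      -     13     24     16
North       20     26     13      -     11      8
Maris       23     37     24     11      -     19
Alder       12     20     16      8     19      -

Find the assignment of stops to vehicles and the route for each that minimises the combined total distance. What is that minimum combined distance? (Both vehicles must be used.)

109 km — the smallest possible combined total.

There are 2^4 − 1 = 15 ways to divide the 5 stops into two non-empty groups. For each, the best each vehicle can do is its own shortest tour through its group:
  {Ash} + {Upland, North, Maris, Alder}: 58 + 64 = 122
  {Upland} + {Ash, North, Maris, Alder}: 18 + 91 = 109
  {Ash, Upland} + {North, Maris, Alder}: 65 + 54 = 119
  {North} + {Ash, Upland, Maris, Alder}: 40 + 98 = 138
  {Ash, North} + {Upland, Maris, Alder}: 75 + 64 = 139
  {Upland, North} + {Ash, Maris, Alder}: 42 + 91 = 133
  … (15 splits in total)
Best: vehicle 1 Oak → Upland → Oak = 18; vehicle 2 Oak → Ash → Alder → North → Maris → Oak = 91; combined 109.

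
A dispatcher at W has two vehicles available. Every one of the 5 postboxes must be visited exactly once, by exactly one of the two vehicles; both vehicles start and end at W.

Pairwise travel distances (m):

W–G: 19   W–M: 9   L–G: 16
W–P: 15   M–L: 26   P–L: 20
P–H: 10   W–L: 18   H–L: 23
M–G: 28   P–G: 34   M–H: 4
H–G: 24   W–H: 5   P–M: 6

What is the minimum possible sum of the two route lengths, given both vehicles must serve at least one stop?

Minimum combined distance: 80 m.

There are 2^4 − 1 = 15 ways to divide the 5 stops into two non-empty groups. For each, the best each vehicle can do is its own shortest tour through its group:
  {P} + {M, H, L, G}: 30 + 70 = 100
  {M} + {P, H, L, G}: 18 + 70 = 88
  {P, M} + {H, L, G}: 30 + 63 = 93
  {H} + {P, M, L, G}: 10 + 70 = 80
  {P, H} + {M, L, G}: 30 + 70 = 100
  {M, H} + {P, L, G}: 18 + 70 = 88
  … (15 splits in total)
Best: vehicle 1 W → H → W = 10; vehicle 2 W → M → P → L → G → W = 70; combined 80.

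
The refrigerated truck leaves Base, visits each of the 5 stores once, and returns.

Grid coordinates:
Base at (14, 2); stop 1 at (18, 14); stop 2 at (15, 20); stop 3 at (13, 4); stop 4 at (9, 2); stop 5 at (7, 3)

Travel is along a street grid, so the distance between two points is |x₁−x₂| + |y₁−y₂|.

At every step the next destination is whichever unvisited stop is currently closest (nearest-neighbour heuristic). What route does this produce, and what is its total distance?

From Base: distances to unvisited — stop 3=3, stop 4=5, stop 5=8, stop 1=16, stop 2=19. Nearest is stop 3 (3).
From stop 3: distances to unvisited — stop 4=6, stop 5=7, stop 1=15, stop 2=18. Nearest is stop 4 (6).
From stop 4: distances to unvisited — stop 5=3, stop 1=21, stop 2=24. Nearest is stop 5 (3).
From stop 5: distances to unvisited — stop 1=22, stop 2=25. Nearest is stop 1 (22).
From stop 1: distances to unvisited — stop 2=9. Nearest is stop 2 (9).
Return stop 2→Base: 19.
Total = 3 + 6 + 3 + 22 + 9 + 19 = 62.

62 along Base → stop 3 → stop 4 → stop 5 → stop 1 → stop 2 → Base.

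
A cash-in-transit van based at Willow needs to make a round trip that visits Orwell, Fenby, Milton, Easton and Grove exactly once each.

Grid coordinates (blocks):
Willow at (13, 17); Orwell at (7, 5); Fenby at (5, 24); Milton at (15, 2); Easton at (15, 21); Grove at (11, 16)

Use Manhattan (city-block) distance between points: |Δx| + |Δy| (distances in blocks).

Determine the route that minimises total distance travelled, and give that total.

Minimum total distance: 72 blocks.

Willow→Orwell→Fenby→Milton→Easton→Grove→Willow: 18+21+32+19+9+3 = 102
Willow→Orwell→Fenby→Milton→Grove→Easton→Willow: 18+21+32+18+9+6 = 104
Willow→Orwell→Fenby→Easton→Milton→Grove→Willow: 18+21+13+19+18+3 = 92
Willow→Orwell→Fenby→Easton→Grove→Milton→Willow: 18+21+13+9+18+17 = 96
Willow→Orwell→Fenby→Grove→Milton→Easton→Willow: 18+21+14+18+19+6 = 96
Willow→Orwell→Fenby→Grove→Easton→Milton→Willow: 18+21+14+9+19+17 = 98
Willow→Orwell→Milton→Fenby→Easton→Grove→Willow: 18+11+32+13+9+3 = 86
Willow→Orwell→Milton→Fenby→Grove→Easton→Willow: 18+11+32+14+9+6 = 90
Willow→Orwell→Milton→Easton→Fenby→Grove→Willow: 18+11+19+13+14+3 = 78
Willow→Orwell→Milton→Easton→Grove→Fenby→Willow: 18+11+19+9+14+15 = 86
Willow→Orwell→Milton→Grove→Fenby→Easton→Willow: 18+11+18+14+13+6 = 80
Willow→Orwell→Milton→Grove→Easton→Fenby→Willow: 18+11+18+9+13+15 = 84
Willow→Orwell→Easton→Fenby→Milton→Grove→Willow: 18+24+13+32+18+3 = 108
Willow→Orwell→Easton→Fenby→Grove→Milton→Willow: 18+24+13+14+18+17 = 104
… (46 more)
Willow→Easton→Fenby→Orwell→Milton→Grove→Willow: 6+13+21+11+18+3 = 72  ← best
The minimum is 72.
One optimal route: Willow → Easton → Fenby → Orwell → Milton → Grove → Willow (or its reverse).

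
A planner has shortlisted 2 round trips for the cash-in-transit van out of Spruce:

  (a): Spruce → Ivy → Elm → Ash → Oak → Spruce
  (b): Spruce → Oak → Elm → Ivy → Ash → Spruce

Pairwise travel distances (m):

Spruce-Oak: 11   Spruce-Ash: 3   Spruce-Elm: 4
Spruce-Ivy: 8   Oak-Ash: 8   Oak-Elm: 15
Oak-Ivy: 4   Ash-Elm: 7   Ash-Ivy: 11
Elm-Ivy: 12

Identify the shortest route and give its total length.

Shortest is (a), total 46 m.

(a): 8 + 12 + 7 + 8 + 11 = 46
(b): 11 + 15 + 12 + 11 + 3 = 52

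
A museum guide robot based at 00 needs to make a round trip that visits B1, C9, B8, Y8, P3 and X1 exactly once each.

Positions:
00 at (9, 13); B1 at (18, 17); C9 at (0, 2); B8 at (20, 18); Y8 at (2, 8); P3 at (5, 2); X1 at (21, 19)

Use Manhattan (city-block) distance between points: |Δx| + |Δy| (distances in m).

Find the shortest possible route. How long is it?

With 6 stops there are 6!/2 = 360 distinct round trips (a route and its reverse cost the same).
00-B1-C9-B8-Y8-P3-X1-00: 13+33+36+28+9+33+18 = 170
00-B1-C9-B8-Y8-X1-P3-00: 13+33+36+28+30+33+15 = 188
00-B1-C9-B8-P3-Y8-X1-00: 13+33+36+31+9+30+18 = 170
00-B1-C9-B8-P3-X1-Y8-00: 13+33+36+31+33+30+12 = 188
00-B1-C9-B8-X1-Y8-P3-00: 13+33+36+2+30+9+15 = 138
00-B1-C9-B8-X1-P3-Y8-00: 13+33+36+2+33+9+12 = 138
00-B1-C9-Y8-B8-P3-X1-00: 13+33+8+28+31+33+18 = 164
00-B1-C9-Y8-B8-X1-P3-00: 13+33+8+28+2+33+15 = 132
… (352 more)
00-B1-B8-X1-Y8-C9-P3-00: 13+3+2+30+8+5+15 = 76  ← best
The minimum is 76.
One optimal route: 00 → B1 → B8 → X1 → Y8 → C9 → P3 → 00 (or its reverse).

76 m — the shortest possible round trip.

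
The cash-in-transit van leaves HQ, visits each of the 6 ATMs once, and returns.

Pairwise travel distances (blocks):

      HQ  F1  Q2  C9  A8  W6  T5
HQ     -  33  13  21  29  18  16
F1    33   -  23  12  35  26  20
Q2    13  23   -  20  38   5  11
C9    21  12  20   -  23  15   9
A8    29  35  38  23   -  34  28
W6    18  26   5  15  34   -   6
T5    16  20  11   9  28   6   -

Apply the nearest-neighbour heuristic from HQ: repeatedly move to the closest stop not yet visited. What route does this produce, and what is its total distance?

Nearest-neighbour total = 109 blocks; route HQ → Q2 → W6 → T5 → C9 → F1 → A8 → HQ.

HQ → [Q2:13 / T5:16 / W6:18 / C9:21 / A8:29 / F1:33] → Q2 (13)
Q2 → [W6:5 / T5:11 / C9:20 / F1:23 / A8:38] → W6 (5)
W6 → [T5:6 / C9:15 / F1:26 / A8:34] → T5 (6)
T5 → [C9:9 / F1:20 / A8:28] → C9 (9)
C9 → [F1:12 / A8:23] → F1 (12)
F1 → [A8:35] → A8 (35)
Return A8→HQ: 29.
Total = 13 + 5 + 6 + 9 + 12 + 35 + 29 = 109.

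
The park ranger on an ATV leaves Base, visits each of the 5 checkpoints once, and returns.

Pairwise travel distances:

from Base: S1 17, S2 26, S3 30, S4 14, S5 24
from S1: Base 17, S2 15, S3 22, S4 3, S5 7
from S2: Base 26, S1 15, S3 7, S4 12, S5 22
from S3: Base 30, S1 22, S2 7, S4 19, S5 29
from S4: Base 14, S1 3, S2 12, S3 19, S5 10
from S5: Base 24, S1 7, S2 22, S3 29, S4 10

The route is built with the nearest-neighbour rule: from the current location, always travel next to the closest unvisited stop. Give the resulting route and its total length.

Total distance 83 via the nearest-neighbour route Base → S4 → S1 → S5 → S2 → S3 → Base.

From Base: distances to unvisited — S4=14, S1=17, S5=24, S2=26, S3=30. Nearest is S4 (14).
From S4: distances to unvisited — S1=3, S5=10, S2=12, S3=19. Nearest is S1 (3).
From S1: distances to unvisited — S5=7, S2=15, S3=22. Nearest is S5 (7).
From S5: distances to unvisited — S2=22, S3=29. Nearest is S2 (22).
From S2: distances to unvisited — S3=7. Nearest is S3 (7).
Return S3→Base: 30.
Total = 14 + 3 + 7 + 22 + 7 + 30 = 83.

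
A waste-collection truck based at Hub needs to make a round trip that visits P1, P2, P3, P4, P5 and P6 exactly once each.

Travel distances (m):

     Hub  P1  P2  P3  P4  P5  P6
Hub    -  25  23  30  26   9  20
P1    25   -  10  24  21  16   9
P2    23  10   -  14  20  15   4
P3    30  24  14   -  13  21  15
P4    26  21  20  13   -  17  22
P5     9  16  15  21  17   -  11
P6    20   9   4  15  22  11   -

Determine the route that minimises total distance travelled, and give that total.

There are 360 distinct closed tours to check (reversals are equivalent).
Hub → P1 → P2 → P3 → P4 → P5 → P6 → Hub: 25+10+14+13+17+11+20 = 110
Hub → P1 → P2 → P3 → P4 → P6 → P5 → Hub: 25+10+14+13+22+11+9 = 104
Hub → P1 → P2 → P3 → P5 → P4 → P6 → Hub: 25+10+14+21+17+22+20 = 129
Hub → P1 → P2 → P3 → P5 → P6 → P4 → Hub: 25+10+14+21+11+22+26 = 129
Hub → P1 → P2 → P3 → P6 → P4 → P5 → Hub: 25+10+14+15+22+17+9 = 112
Hub → P1 → P2 → P3 → P6 → P5 → P4 → Hub: 25+10+14+15+11+17+26 = 118
Hub → P1 → P2 → P4 → P3 → P5 → P6 → Hub: 25+10+20+13+21+11+20 = 120
Hub → P1 → P2 → P4 → P3 → P6 → P5 → Hub: 25+10+20+13+15+11+9 = 103
… (352 more)
Hub → P1 → P6 → P2 → P3 → P4 → P5 → Hub: 25+9+4+14+13+17+9 = 91  ← best
The minimum is 91.
One optimal route: Hub → P1 → P6 → P2 → P3 → P4 → P5 → Hub (or its reverse).

Shortest round trip = 91 m.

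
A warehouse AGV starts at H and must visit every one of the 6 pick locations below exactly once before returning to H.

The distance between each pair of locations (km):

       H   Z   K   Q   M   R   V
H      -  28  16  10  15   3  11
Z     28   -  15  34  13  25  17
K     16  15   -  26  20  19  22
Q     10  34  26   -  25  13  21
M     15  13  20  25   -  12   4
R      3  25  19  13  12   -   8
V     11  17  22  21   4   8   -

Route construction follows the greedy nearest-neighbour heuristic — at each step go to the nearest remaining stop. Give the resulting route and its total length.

Total distance 79 km via the nearest-neighbour route H → R → V → M → Z → K → Q → H.

At H the remaining stops are R 3, Q 10, V 11, M 15, K 16, Z 28; go to R.
At R the remaining stops are V 8, M 12, Q 13, K 19, Z 25; go to V.
At V the remaining stops are M 4, Z 17, Q 21, K 22; go to M.
At M the remaining stops are Z 13, K 20, Q 25; go to Z.
At Z the remaining stops are K 15, Q 34; go to K.
At K the remaining stops are Q 26; go to Q.
Return Q→H: 10.
Total = 3 + 8 + 4 + 13 + 15 + 26 + 10 = 79.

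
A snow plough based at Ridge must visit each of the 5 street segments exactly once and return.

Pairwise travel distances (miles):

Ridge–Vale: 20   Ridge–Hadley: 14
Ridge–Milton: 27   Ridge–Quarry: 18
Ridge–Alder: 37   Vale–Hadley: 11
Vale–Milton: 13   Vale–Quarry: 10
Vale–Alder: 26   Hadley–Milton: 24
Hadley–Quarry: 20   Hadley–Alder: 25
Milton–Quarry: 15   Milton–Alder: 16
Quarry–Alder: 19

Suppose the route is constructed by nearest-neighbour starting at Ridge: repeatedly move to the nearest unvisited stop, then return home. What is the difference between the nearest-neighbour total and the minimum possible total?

12 miles longer than the optimal tour.

Ridge: Hadley=14, Quarry=18, Vale=20, Milton=27, Alder=37 ⇒ Hadley
Hadley: Vale=11, Quarry=20, Milton=24, Alder=25 ⇒ Vale
Vale: Quarry=10, Milton=13, Alder=26 ⇒ Quarry
Quarry: Milton=15, Alder=19 ⇒ Milton
Milton: Alder=16 ⇒ Alder
NN route Ridge → Hadley → Vale → Quarry → Milton → Alder → Ridge costs 103.
Optimal: Ridge → Hadley → Vale → Milton → Alder → Quarry → Ridge costs 91 (by enumerating all 60 distinct tours).
Excess = 103 − 91 = 12.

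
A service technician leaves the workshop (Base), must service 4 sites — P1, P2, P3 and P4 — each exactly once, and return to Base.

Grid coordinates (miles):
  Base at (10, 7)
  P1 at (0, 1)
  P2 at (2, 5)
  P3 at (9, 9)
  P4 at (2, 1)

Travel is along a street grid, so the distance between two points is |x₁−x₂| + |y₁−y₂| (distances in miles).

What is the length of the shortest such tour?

Shortest round trip = 36 miles.

Base→P1→P2→P3→P4→Base: 16+6+11+15+14 = 62
Base→P1→P2→P4→P3→Base: 16+6+4+15+3 = 44
Base→P1→P3→P2→P4→Base: 16+17+11+4+14 = 62
Base→P1→P3→P4→P2→Base: 16+17+15+4+10 = 62
Base→P1→P4→P2→P3→Base: 16+2+4+11+3 = 36
Base→P1→P4→P3→P2→Base: 16+2+15+11+10 = 54
Base→P2→P1→P3→P4→Base: 10+6+17+15+14 = 62
Base→P2→P1→P4→P3→Base: 10+6+2+15+3 = 36
Base→P2→P3→P1→P4→Base: 10+11+17+2+14 = 54
Base→P2→P4→P1→P3→Base: 10+4+2+17+3 = 36
Base→P3→P1→P2→P4→Base: 3+17+6+4+14 = 44
Base→P3→P2→P1→P4→Base: 3+11+6+2+14 = 36
The minimum is 36.
One optimal route: Base → P1 → P4 → P2 → P3 → Base (or its reverse).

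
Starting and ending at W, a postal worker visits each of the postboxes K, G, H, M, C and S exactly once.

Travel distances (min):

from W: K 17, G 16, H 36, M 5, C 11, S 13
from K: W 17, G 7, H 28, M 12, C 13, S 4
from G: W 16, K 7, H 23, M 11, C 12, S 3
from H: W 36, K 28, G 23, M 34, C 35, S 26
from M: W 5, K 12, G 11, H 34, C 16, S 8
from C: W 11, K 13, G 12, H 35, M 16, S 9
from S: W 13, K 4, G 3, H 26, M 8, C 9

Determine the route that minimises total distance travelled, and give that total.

Shortest round trip = 91 min.

W - K - G - H - M - C - S - W: 17+7+23+34+16+9+13 = 119
W - K - G - H - M - S - C - W: 17+7+23+34+8+9+11 = 109
W - K - G - H - C - M - S - W: 17+7+23+35+16+8+13 = 119
W - K - G - H - C - S - M - W: 17+7+23+35+9+8+5 = 104
W - K - G - H - S - M - C - W: 17+7+23+26+8+16+11 = 108
W - K - G - H - S - C - M - W: 17+7+23+26+9+16+5 = 103
W - K - G - M - H - C - S - W: 17+7+11+34+35+9+13 = 126
W - K - G - M - H - S - C - W: 17+7+11+34+26+9+11 = 115
… (352 more)
W - M - K - H - G - S - C - W: 5+12+28+23+3+9+11 = 91  ← best
The minimum is 91.
One optimal route: W → M → K → H → G → S → C → W (or its reverse).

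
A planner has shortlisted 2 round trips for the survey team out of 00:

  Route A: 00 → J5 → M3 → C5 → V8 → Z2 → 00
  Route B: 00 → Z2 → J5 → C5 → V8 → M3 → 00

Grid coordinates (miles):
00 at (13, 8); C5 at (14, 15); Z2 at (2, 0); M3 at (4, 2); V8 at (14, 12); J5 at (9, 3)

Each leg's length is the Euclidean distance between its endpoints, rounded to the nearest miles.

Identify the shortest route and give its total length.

Shortest is Route A, total 61 miles.

Route A: 6 + 5 + 16 + 3 + 17 + 14 = 61
Route B: 14 + 8 + 13 + 3 + 14 + 11 = 63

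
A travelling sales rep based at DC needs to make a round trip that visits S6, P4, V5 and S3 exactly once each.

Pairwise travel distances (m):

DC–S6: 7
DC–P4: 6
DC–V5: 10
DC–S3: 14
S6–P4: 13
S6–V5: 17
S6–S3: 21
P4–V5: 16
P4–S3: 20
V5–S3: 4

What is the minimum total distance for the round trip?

Shortest round trip = 54 m.

With 4 stops there are 4!/2 = 12 distinct round trips (a route and its reverse cost the same).
DC→S6→P4→V5→S3→DC: 7+13+16+4+14 = 54
DC→S6→P4→S3→V5→DC: 7+13+20+4+10 = 54
DC→S6→V5→P4→S3→DC: 7+17+16+20+14 = 74
DC→S6→V5→S3→P4→DC: 7+17+4+20+6 = 54
DC→S6→S3→P4→V5→DC: 7+21+20+16+10 = 74
DC→S6→S3→V5→P4→DC: 7+21+4+16+6 = 54
DC→P4→S6→V5→S3→DC: 6+13+17+4+14 = 54
DC→P4→S6→S3→V5→DC: 6+13+21+4+10 = 54
DC→P4→V5→S6→S3→DC: 6+16+17+21+14 = 74
DC→P4→S3→S6→V5→DC: 6+20+21+17+10 = 74
DC→V5→S6→P4→S3→DC: 10+17+13+20+14 = 74
DC→V5→P4→S6→S3→DC: 10+16+13+21+14 = 74
The minimum is 54.
One optimal route: DC → S6 → P4 → V5 → S3 → DC (or its reverse).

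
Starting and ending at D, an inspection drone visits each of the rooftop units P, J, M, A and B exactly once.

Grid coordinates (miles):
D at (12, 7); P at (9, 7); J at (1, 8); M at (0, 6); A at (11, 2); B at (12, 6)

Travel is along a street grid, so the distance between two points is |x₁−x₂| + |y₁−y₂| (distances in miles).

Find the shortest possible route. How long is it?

36 miles — the shortest possible round trip.

D-P-J-M-A-B-D: 3+9+3+15+5+1 = 36
D-P-J-M-B-A-D: 3+9+3+12+5+6 = 38
D-P-J-A-M-B-D: 3+9+16+15+12+1 = 56
D-P-J-A-B-M-D: 3+9+16+5+12+13 = 58
D-P-J-B-M-A-D: 3+9+13+12+15+6 = 58
D-P-J-B-A-M-D: 3+9+13+5+15+13 = 58
D-P-M-J-A-B-D: 3+10+3+16+5+1 = 38
D-P-M-J-B-A-D: 3+10+3+13+5+6 = 40
D-P-M-A-J-B-D: 3+10+15+16+13+1 = 58
D-P-M-A-B-J-D: 3+10+15+5+13+12 = 58
D-P-M-B-J-A-D: 3+10+12+13+16+6 = 60
D-P-M-B-A-J-D: 3+10+12+5+16+12 = 58
D-P-A-J-M-B-D: 3+7+16+3+12+1 = 42
D-P-A-J-B-M-D: 3+7+16+13+12+13 = 64
… (46 more)
The minimum is 36.
One optimal route: D → P → J → M → A → B → D (or its reverse).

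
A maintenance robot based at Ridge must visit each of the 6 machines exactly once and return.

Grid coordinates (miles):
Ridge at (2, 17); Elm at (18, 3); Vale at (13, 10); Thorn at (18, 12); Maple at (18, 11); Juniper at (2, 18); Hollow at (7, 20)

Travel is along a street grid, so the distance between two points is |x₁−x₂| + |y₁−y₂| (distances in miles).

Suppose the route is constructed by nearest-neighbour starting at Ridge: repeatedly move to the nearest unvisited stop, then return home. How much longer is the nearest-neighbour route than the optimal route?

4 miles longer than the optimal tour.

Ridge: Juniper=1, Hollow=8, Vale=18, Thorn=21, Maple=22, Elm=30 ⇒ Juniper
Juniper: Hollow=7, Vale=19, Thorn=22, Maple=23, Elm=31 ⇒ Hollow
Hollow: Vale=16, Thorn=19, Maple=20, Elm=28 ⇒ Vale
Vale: Maple=6, Thorn=7, Elm=12 ⇒ Maple
Maple: Thorn=1, Elm=8 ⇒ Thorn
Thorn: Elm=9 ⇒ Elm
NN route Ridge → Juniper → Hollow → Vale → Maple → Thorn → Elm → Ridge costs 70.
Optimal: Ridge → Vale → Elm → Maple → Thorn → Hollow → Juniper → Ridge costs 66 (by enumerating all 360 distinct tours).
Excess = 70 − 66 = 4.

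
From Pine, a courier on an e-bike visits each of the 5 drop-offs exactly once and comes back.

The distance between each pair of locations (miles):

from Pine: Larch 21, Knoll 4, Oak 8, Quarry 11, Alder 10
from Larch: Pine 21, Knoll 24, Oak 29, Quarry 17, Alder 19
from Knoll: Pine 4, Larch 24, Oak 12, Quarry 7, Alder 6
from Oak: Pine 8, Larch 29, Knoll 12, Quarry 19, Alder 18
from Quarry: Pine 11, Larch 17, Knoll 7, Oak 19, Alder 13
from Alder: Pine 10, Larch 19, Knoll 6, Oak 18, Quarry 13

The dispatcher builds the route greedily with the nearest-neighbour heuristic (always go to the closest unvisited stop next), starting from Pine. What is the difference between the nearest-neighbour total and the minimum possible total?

4 miles longer than the optimal tour.

From Pine: Knoll=4, Oak=8, Alder=10, Quarry=11, Larch=21 → choose Knoll (4).
From Knoll: Alder=6, Quarry=7, Oak=12, Larch=24 → choose Alder (6).
From Alder: Quarry=13, Oak=18, Larch=19 → choose Quarry (13).
From Quarry: Larch=17, Oak=19 → choose Larch (17).
From Larch: Oak=29 → choose Oak (29).
NN route Pine → Knoll → Alder → Quarry → Larch → Oak → Pine costs 77.
Optimal: Pine → Knoll → Quarry → Larch → Alder → Oak → Pine costs 73 (by enumerating all 60 distinct tours).
Excess = 77 − 73 = 4.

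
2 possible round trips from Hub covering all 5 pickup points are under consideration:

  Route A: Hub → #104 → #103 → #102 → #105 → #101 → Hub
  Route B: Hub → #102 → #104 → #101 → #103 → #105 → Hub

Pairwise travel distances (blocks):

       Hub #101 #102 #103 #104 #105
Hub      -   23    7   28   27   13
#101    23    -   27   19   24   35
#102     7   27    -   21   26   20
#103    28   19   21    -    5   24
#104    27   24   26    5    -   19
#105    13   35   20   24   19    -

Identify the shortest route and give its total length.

Shortest is Route B, total 113 blocks.

Route A: 27 + 5 + 21 + 20 + 35 + 23 = 131
Route B: 7 + 26 + 24 + 19 + 24 + 13 = 113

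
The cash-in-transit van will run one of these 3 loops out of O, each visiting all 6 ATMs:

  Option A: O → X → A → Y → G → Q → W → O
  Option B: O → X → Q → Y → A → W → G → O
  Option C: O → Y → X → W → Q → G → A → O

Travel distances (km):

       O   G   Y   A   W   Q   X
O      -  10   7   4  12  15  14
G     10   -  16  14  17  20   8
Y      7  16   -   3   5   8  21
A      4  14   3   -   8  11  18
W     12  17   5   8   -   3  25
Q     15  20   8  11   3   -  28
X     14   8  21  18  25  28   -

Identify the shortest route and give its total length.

Option A: 14 + 18 + 3 + 16 + 20 + 3 + 12 = 86
Option B: 14 + 28 + 8 + 3 + 8 + 17 + 10 = 88
Option C: 7 + 21 + 25 + 3 + 20 + 14 + 4 = 94

Shortest is Option A, total 86 km.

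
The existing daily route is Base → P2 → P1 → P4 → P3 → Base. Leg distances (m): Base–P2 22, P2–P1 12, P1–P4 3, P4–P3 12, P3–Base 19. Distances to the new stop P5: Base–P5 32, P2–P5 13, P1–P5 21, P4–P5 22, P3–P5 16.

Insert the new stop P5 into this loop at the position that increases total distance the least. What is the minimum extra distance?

Insertion cost between consecutive stops i–j is d(i,P5) + d(P5,j) − d(i,j):
  between Base and P2: 32 + 13 − 22 = 23
  between P2 and P1: 13 + 21 − 12 = 22
  between P1 and P4: 21 + 22 − 3 = 40
  between P4 and P3: 22 + 16 − 12 = 26
  between P3 and Base: 16 + 32 − 19 = 29
Cheapest insertion is between P2 and P1, adding 22.
New total = 68 + 22 = 90.

Minimum extra distance: 22 m, inserting P5 between P2 and P1.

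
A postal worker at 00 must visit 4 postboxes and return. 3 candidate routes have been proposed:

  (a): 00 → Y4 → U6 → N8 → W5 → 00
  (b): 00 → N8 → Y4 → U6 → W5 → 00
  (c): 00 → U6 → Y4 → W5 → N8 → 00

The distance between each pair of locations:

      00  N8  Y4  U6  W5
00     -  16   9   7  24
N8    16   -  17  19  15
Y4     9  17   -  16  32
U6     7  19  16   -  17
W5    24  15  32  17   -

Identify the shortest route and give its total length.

(a): 9 + 16 + 19 + 15 + 24 = 83
(b): 16 + 17 + 16 + 17 + 24 = 90
(c): 7 + 16 + 32 + 15 + 16 = 86

83 — (a) is the shortest.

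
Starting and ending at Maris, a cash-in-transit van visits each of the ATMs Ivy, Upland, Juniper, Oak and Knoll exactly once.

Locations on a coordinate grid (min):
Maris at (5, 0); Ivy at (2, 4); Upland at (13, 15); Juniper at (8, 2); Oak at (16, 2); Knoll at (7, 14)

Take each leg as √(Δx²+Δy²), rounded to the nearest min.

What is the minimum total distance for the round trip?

Shortest round trip = 47 min.

Maris - Ivy - Upland - Juniper - Oak - Knoll - Maris: 5+16+14+8+15+14 = 72
Maris - Ivy - Upland - Juniper - Knoll - Oak - Maris: 5+16+14+12+15+11 = 73
Maris - Ivy - Upland - Oak - Juniper - Knoll - Maris: 5+16+13+8+12+14 = 68
Maris - Ivy - Upland - Oak - Knoll - Juniper - Maris: 5+16+13+15+12+4 = 65
Maris - Ivy - Upland - Knoll - Juniper - Oak - Maris: 5+16+6+12+8+11 = 58
Maris - Ivy - Upland - Knoll - Oak - Juniper - Maris: 5+16+6+15+8+4 = 54
Maris - Ivy - Juniper - Upland - Oak - Knoll - Maris: 5+6+14+13+15+14 = 67
Maris - Ivy - Juniper - Upland - Knoll - Oak - Maris: 5+6+14+6+15+11 = 57
Maris - Ivy - Juniper - Oak - Upland - Knoll - Maris: 5+6+8+13+6+14 = 52
Maris - Ivy - Juniper - Oak - Knoll - Upland - Maris: 5+6+8+15+6+17 = 57
Maris - Ivy - Juniper - Knoll - Upland - Oak - Maris: 5+6+12+6+13+11 = 53
Maris - Ivy - Juniper - Knoll - Oak - Upland - Maris: 5+6+12+15+13+17 = 68
Maris - Ivy - Oak - Upland - Juniper - Knoll - Maris: 5+14+13+14+12+14 = 72
Maris - Ivy - Oak - Upland - Knoll - Juniper - Maris: 5+14+13+6+12+4 = 54
… (46 more)
Maris - Ivy - Knoll - Upland - Oak - Juniper - Maris: 5+11+6+13+8+4 = 47  ← best
The minimum is 47.
One optimal route: Maris → Ivy → Knoll → Upland → Oak → Juniper → Maris (or its reverse).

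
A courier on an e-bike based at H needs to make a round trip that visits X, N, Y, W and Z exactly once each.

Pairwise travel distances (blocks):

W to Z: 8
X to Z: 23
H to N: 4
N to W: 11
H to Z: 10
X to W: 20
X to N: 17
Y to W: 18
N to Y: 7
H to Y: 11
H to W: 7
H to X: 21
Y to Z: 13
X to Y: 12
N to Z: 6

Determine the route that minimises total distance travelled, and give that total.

61 blocks — the shortest possible round trip.

With 5 stops there are 5!/2 = 60 distinct round trips (a route and its reverse cost the same).
H → X → N → Y → W → Z → H: 21+17+7+18+8+10 = 81
H → X → N → Y → Z → W → H: 21+17+7+13+8+7 = 73
H → X → N → W → Y → Z → H: 21+17+11+18+13+10 = 90
H → X → N → W → Z → Y → H: 21+17+11+8+13+11 = 81
H → X → N → Z → Y → W → H: 21+17+6+13+18+7 = 82
H → X → N → Z → W → Y → H: 21+17+6+8+18+11 = 81
H → X → Y → N → W → Z → H: 21+12+7+11+8+10 = 69
H → X → Y → N → Z → W → H: 21+12+7+6+8+7 = 61
H → X → Y → W → N → Z → H: 21+12+18+11+6+10 = 78
H → X → Y → W → Z → N → H: 21+12+18+8+6+4 = 69
H → X → Y → Z → N → W → H: 21+12+13+6+11+7 = 70
H → X → Y → Z → W → N → H: 21+12+13+8+11+4 = 69
H → X → W → N → Y → Z → H: 21+20+11+7+13+10 = 82
H → X → W → N → Z → Y → H: 21+20+11+6+13+11 = 82
… (46 more)
The minimum is 61.
One optimal route: H → X → Y → N → Z → W → H (or its reverse).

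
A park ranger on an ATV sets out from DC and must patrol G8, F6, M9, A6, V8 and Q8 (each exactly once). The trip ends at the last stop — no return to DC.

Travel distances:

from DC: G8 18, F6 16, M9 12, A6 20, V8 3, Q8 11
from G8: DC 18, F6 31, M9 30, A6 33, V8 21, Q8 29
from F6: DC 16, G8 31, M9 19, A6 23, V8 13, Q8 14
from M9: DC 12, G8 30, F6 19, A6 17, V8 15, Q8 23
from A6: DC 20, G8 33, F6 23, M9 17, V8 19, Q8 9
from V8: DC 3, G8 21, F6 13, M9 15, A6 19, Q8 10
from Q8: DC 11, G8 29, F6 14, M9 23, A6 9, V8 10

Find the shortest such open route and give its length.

There are 6! = 720 possible orderings.
DC - G8 - F6 - M9 - A6 - V8 - Q8: 18+31+19+17+19+10 = 114
DC - G8 - F6 - M9 - A6 - Q8 - V8: 18+31+19+17+9+10 = 104
DC - G8 - F6 - M9 - V8 - A6 - Q8: 18+31+19+15+19+9 = 111
DC - G8 - F6 - M9 - V8 - Q8 - A6: 18+31+19+15+10+9 = 102
DC - G8 - F6 - M9 - Q8 - A6 - V8: 18+31+19+23+9+19 = 119
DC - G8 - F6 - M9 - Q8 - V8 - A6: 18+31+19+23+10+19 = 120
DC - G8 - F6 - A6 - M9 - V8 - Q8: 18+31+23+17+15+10 = 114
DC - G8 - F6 - A6 - M9 - Q8 - V8: 18+31+23+17+23+10 = 122
… (712 more)
DC - M9 - A6 - Q8 - F6 - V8 - G8: 12+17+9+14+13+21 = 86  ← best
The minimum is 86.
One shortest path: DC → M9 → A6 → Q8 → F6 → V8 → G8.

Minimum one-way distance = 86.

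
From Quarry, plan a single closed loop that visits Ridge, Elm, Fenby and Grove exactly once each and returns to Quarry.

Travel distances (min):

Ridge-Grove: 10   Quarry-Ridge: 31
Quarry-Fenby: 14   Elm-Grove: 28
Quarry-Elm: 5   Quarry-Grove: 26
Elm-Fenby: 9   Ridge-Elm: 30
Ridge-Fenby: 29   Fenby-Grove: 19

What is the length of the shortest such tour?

Minimum total distance: 74 min.

There are 12 distinct closed tours to check (reversals are equivalent).
Quarry-Ridge-Elm-Fenby-Grove-Quarry: 31+30+9+19+26 = 115
Quarry-Ridge-Elm-Grove-Fenby-Quarry: 31+30+28+19+14 = 122
Quarry-Ridge-Fenby-Elm-Grove-Quarry: 31+29+9+28+26 = 123
Quarry-Ridge-Fenby-Grove-Elm-Quarry: 31+29+19+28+5 = 112
Quarry-Ridge-Grove-Elm-Fenby-Quarry: 31+10+28+9+14 = 92
Quarry-Ridge-Grove-Fenby-Elm-Quarry: 31+10+19+9+5 = 74
Quarry-Elm-Ridge-Fenby-Grove-Quarry: 5+30+29+19+26 = 109
Quarry-Elm-Ridge-Grove-Fenby-Quarry: 5+30+10+19+14 = 78
Quarry-Elm-Fenby-Ridge-Grove-Quarry: 5+9+29+10+26 = 79
Quarry-Elm-Grove-Ridge-Fenby-Quarry: 5+28+10+29+14 = 86
Quarry-Fenby-Ridge-Elm-Grove-Quarry: 14+29+30+28+26 = 127
Quarry-Fenby-Elm-Ridge-Grove-Quarry: 14+9+30+10+26 = 89
The minimum is 74.
One optimal route: Quarry → Ridge → Grove → Fenby → Elm → Quarry (or its reverse).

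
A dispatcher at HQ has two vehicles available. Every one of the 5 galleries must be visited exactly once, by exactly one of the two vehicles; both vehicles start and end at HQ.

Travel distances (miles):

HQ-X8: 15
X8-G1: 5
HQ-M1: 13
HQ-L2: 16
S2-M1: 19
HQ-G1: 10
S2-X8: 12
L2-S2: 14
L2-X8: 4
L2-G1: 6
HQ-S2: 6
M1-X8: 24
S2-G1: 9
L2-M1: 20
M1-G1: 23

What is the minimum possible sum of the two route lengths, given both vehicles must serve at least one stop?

64 miles — the smallest possible combined total.

There are 2^4 − 1 = 15 ways to divide the 5 stops into two non-empty groups. For each, the best each vehicle can do is its own shortest tour through its group:
  {L2} + {S2, M1, X8, G1}: 32 + 57 = 89
  {S2} + {L2, M1, X8, G1}: 12 + 52 = 64
  {L2, S2} + {M1, X8, G1}: 36 + 52 = 88
  {M1} + {L2, S2, X8, G1}: 26 + 38 = 64
  {L2, M1} + {S2, X8, G1}: 49 + 33 = 82
  {S2, M1} + {L2, X8, G1}: 38 + 35 = 73
  … (15 splits in total)
Best: vehicle 1 HQ → S2 → HQ = 12; vehicle 2 HQ → M1 → L2 → X8 → G1 → HQ = 52; combined 64.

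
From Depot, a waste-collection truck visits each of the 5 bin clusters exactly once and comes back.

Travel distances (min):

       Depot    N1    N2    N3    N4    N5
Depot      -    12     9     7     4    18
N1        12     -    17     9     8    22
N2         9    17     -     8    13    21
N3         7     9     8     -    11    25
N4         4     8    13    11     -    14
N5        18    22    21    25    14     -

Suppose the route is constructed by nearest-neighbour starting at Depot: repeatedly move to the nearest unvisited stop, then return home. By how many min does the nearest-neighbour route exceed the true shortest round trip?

From Depot: N4=4, N3=7, N2=9, N1=12, N5=18 → choose N4 (4).
From N4: N1=8, N3=11, N2=13, N5=14 → choose N1 (8).
From N1: N3=9, N2=17, N5=22 → choose N3 (9).
From N3: N2=8, N5=25 → choose N2 (8).
From N2: N5=21 → choose N5 (21).
NN route Depot → N4 → N1 → N3 → N2 → N5 → Depot costs 68.
Optimal: Depot → N2 → N3 → N1 → N4 → N5 → Depot costs 66 (by enumerating all 60 distinct tours).
Excess = 68 − 66 = 2.

The nearest-neighbour route is 2 min longer than optimal.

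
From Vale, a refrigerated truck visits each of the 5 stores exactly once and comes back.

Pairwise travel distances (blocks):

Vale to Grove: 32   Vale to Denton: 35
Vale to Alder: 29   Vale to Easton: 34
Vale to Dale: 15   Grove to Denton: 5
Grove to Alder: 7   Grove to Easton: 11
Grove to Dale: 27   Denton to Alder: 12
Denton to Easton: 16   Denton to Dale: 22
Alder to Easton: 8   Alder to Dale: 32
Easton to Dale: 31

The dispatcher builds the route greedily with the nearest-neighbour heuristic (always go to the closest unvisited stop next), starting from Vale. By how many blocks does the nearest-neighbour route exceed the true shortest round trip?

Excess over optimum: 1 blocks.

Vale: Dale=15, Alder=29, Grove=32, Easton=34, Denton=35 ⇒ Dale
Dale: Denton=22, Grove=27, Easton=31, Alder=32 ⇒ Denton
Denton: Grove=5, Alder=12, Easton=16 ⇒ Grove
Grove: Alder=7, Easton=11 ⇒ Alder
Alder: Easton=8 ⇒ Easton
NN route Vale → Dale → Denton → Grove → Alder → Easton → Vale costs 91.
Optimal: Vale → Alder → Easton → Grove → Denton → Dale → Vale costs 90 (by enumerating all 60 distinct tours).
Excess = 91 − 90 = 1.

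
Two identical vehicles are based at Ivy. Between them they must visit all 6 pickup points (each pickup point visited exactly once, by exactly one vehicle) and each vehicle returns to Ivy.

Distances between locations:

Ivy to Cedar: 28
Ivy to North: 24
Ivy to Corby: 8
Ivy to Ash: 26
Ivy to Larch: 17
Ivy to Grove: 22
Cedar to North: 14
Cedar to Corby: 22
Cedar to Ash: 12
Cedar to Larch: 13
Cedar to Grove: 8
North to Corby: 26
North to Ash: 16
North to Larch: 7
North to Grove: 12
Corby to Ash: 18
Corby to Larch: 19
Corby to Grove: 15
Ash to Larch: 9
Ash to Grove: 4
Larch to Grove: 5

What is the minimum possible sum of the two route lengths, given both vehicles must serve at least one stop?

There are 2^5 − 1 = 31 ways to divide the 6 stops into two non-empty groups. For each, the best each vehicle can do is its own shortest tour through its group:
  {Cedar} + {North, Corby, Ash, Larch, Grove}: 56 + 66 = 122
  {North} + {Cedar, Corby, Ash, Larch, Grove}: 48 + 68 = 116
  {Cedar, North} + {Corby, Ash, Larch, Grove}: 66 + 52 = 118
  {Corby} + {Cedar, North, Ash, Larch, Grove}: 16 + 76 = 92
  {Cedar, Corby} + {North, Ash, Larch, Grove}: 58 + 66 = 124
  {North, Corby} + {Cedar, Ash, Larch, Grove}: 58 + 66 = 124
  … (31 splits in total)
Best: vehicle 1 Ivy → Corby → Ivy = 16; vehicle 2 Ivy → North → Cedar → Ash → Grove → Larch → Ivy = 76; combined 92.

Minimum combined distance: 92.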